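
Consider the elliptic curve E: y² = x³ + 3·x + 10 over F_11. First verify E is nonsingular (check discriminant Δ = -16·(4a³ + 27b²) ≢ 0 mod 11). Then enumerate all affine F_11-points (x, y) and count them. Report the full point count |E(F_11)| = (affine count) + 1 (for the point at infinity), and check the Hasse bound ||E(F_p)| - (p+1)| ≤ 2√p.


Affine points = {(1, 5), (1, 6), (4, 3), (4, 8), (7, 0)}; affine count = 5; |E(F_11)| = 6.

Discriminant check: Δ ∝ 4a³ + 27b² = 4·3³ + 27·10² = 4·27 + 27·100 ≡ 3 (mod 11). Nonzero ⇒ E is nonsingular.
For each x ∈ F_11, compute rhs = x³ + 3·x + 10 mod 11, then count y ∈ F_11 with y² ≡ rhs.
  x = 0: rhs = 10, matching y values: none (0 points).
  x = 1: rhs = 3, matching y values: 5, 6 (2 points).
  x = 2: rhs = 2, matching y values: none (0 points).
  x = 3: rhs = 2, matching y values: none (0 points).
  x = 4: rhs = 9, matching y values: 3, 8 (2 points).
  x = 5: rhs = 7, matching y values: none (0 points).
  x = 6: rhs = 2, matching y values: none (0 points).
  x = 7: rhs = 0, matching y values: 0 (1 points).
  x = 8: rhs = 7, matching y values: none (0 points).
  x = 9: rhs = 7, matching y values: none (0 points).
  x = 10: rhs = 6, matching y values: none (0 points).
Total affine count: 5.
Full point count |E(F_11)| = 5 + 1 = 6.
Hasse bound: |6 − (11+1)| = |-6| = 6 ≤ 2√11 ≈ 6.6332 ✓.


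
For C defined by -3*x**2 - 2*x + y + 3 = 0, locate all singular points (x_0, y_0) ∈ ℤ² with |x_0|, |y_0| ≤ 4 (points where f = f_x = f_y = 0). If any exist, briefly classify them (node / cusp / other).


No singular points in the scanned grid; C is smooth there.

Compute partial derivatives:
  f_x = -6*x - 2.
  f_y = 1.
f_y = 1 is a nonzero constant, so f_y never vanishes: no point (x, y) can satisfy f = f_x = f_y = 0. In particular no (x, y) ∈ {−4, ..., 4}² is singular; the curve is smooth.


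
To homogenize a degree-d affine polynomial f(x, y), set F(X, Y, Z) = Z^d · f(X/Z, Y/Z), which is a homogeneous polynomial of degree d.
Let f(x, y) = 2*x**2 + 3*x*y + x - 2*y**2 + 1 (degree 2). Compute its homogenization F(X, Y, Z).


F(X, Y, Z) = 2*X**2 + 3*X*Y + X*Z - 2*Y**2 + Z**2

deg(f) = 2.
Substitute x = X/Z, y = Y/Z into f, then multiply by Z^2.
  monomial 2·x^2·y^0 ↦ 2·X^2·Y^0·Z^0.
  monomial 3·x^1·y^1 ↦ 3·X^1·Y^1·Z^0.
  monomial 1·x^1·y^0 ↦ 1·X^1·Y^0·Z^1.
  monomial -2·x^0·y^2 ↦ -2·X^0·Y^2·Z^0.
  monomial 1·x^0·y^0 ↦ 1·X^0·Y^0·Z^2.
Collecting: F(X, Y, Z) = 2*X**2 + 3*X*Y + X*Z - 2*Y**2 + Z**2.


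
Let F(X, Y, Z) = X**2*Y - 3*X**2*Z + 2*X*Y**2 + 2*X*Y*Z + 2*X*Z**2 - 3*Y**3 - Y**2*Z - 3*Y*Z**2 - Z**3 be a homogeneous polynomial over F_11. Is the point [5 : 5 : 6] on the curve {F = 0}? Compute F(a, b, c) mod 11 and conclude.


F(5,5,6) ≡ 8 (mod 11); P is NOT on the curve.

Evaluate F(5, 5, 6) term-by-term (mod 11).
  X**2*Y ↦ 1·25·5·1 = 125
  -3*X**2*Z ↦ -3·25·1·6 = -450
  2*X*Y**2 ↦ 2·5·25·1 = 250
  2*X*Y*Z ↦ 2·5·5·6 = 300
  2*X*Z**2 ↦ 2·5·1·36 = 360
  -3*Y**3 ↦ -3·1·125·1 = -375
  -Y**2*Z ↦ -1·1·25·6 = -150
  -3*Y*Z**2 ↦ -3·1·5·36 = -540
  -Z**3 ↦ -1·1·1·216 = -216
Sum: F(5, 5, 6) = (125) + (-450) + (250) + (300) + (360) + (-375) + (-150) + (-540) + (-216) = -696.
Reducing mod 11: -696 ≡ 8 (mod 11).
Since F(a, b, c) ≡ 8 ≠ 0 (mod 11), P does NOT lie on the curve.


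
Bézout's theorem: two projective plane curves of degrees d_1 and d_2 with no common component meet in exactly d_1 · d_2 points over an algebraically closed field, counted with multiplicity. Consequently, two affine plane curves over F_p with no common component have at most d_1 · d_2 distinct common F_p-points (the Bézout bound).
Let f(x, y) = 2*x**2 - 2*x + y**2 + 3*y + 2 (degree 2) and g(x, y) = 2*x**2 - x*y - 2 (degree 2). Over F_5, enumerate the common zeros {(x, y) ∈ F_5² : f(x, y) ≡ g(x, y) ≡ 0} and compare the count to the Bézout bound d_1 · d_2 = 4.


Common zeros: ∅; count = 0; Bézout bound = 4.

deg(f) = 2, deg(g) = 2, so Bézout bound = 4.
Scan x ∈ F_5. For each x, list the y ∈ F_5 with f(x, y) ≡ 0 and those with g(x, y) ≡ 0 (mod 5); the common zeros in that column are the intersection.
  x = 0: f ≡ 0 at y ∈ {3, 4}; g ≡ 0 at y ∈ ∅; common: ∅.
  x = 1: f ≡ 0 at y ∈ {3, 4}; g ≡ 0 at y ∈ {0}; common: ∅.
  x = 2: f ≡ 0 at y ∈ {1}; g ≡ 0 at y ∈ {3}; common: ∅.
  x = 3: f ≡ 0 at y ∈ ∅; g ≡ 0 at y ∈ {2}; common: ∅.
  x = 4: f ≡ 0 at y ∈ {1}; g ≡ 0 at y ∈ {0}; common: ∅.
Collecting: common zeros = ∅, so the count is 0.
Comparison with the Bézout bound: 0 ≤ 4 = deg(f)·deg(g), as expected for curves with no common component (the affine F_5-count falls short of the bound because intersections may lie at infinity, over extension fields, or carry multiplicity).


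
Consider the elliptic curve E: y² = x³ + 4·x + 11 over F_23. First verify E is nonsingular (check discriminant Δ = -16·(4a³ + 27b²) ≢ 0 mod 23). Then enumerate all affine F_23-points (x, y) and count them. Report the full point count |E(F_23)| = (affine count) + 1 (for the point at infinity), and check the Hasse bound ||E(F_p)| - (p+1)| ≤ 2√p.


Affine points = {(1, 4), (1, 19), (2, 2), (2, 21), (3, 2), (3, 21), (5, 8), (5, 15), (8, 7), (8, 16), (10, 4), (10, 19), (11, 11), (11, 12), (12, 4), (12, 19), (13, 11), (13, 12), (16, 10), (16, 13), (17, 1), (17, 22), (18, 2), (18, 21), (19, 0), (20, 8), (20, 15), (21, 8), (21, 15), (22, 11), (22, 12)}; affine count = 31; |E(F_23)| = 32.

Discriminant check: Δ ∝ 4a³ + 27b² = 4·4³ + 27·11² = 4·64 + 27·121 ≡ 4 (mod 23). Nonzero ⇒ E is nonsingular.
For each x ∈ F_23, compute rhs = x³ + 4·x + 11 mod 23, then count y ∈ F_23 with y² ≡ rhs.
  x = 0: rhs = 11, matching y values: none (0 points).
  x = 1: rhs = 16, matching y values: 4, 19 (2 points).
  x = 2: rhs = 4, matching y values: 2, 21 (2 points).
  x = 3: rhs = 4, matching y values: 2, 21 (2 points).
  x = 4: rhs = 22, matching y values: none (0 points).
  x = 5: rhs = 18, matching y values: 8, 15 (2 points).
  x = 6: rhs = 21, matching y values: none (0 points).
  x = 7: rhs = 14, matching y values: none (0 points).
  x = 8: rhs = 3, matching y values: 7, 16 (2 points).
  x = 9: rhs = 17, matching y values: none (0 points).
  x = 10: rhs = 16, matching y values: 4, 19 (2 points).
  x = 11: rhs = 6, matching y values: 11, 12 (2 points).
  x = 12: rhs = 16, matching y values: 4, 19 (2 points).
  x = 13: rhs = 6, matching y values: 11, 12 (2 points).
  x = 14: rhs = 5, matching y values: none (0 points).
  x = 15: rhs = 19, matching y values: none (0 points).
  x = 16: rhs = 8, matching y values: 10, 13 (2 points).
  x = 17: rhs = 1, matching y values: 1, 22 (2 points).
  x = 18: rhs = 4, matching y values: 2, 21 (2 points).
  x = 19: rhs = 0, matching y values: 0 (1 points).
  x = 20: rhs = 18, matching y values: 8, 15 (2 points).
  x = 21: rhs = 18, matching y values: 8, 15 (2 points).
  x = 22: rhs = 6, matching y values: 11, 12 (2 points).
Total affine count: 31.
Full point count |E(F_23)| = 31 + 1 = 32.
Hasse bound: |32 − (23+1)| = |8| = 8 ≤ 2√23 ≈ 9.5917 ✓.


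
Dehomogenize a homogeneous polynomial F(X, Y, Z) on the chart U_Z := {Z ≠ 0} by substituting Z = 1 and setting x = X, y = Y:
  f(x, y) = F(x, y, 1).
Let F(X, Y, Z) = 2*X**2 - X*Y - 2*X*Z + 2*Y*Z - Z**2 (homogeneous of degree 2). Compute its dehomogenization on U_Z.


f(x, y) = 2*x**2 - x*y - 2*x + 2*y - 1

On U_Z we set Z = 1. Each monomial c·X^i·Y^j·Z^k in F becomes c·x^i·y^j·1^k = c·x^i·y^j.
Substituting Z = 1: F(X, Y, 1) = 2*x**2 - x*y - 2*x + 2*y - 1.
Note: deg(f) ≤ deg(F) = 2; strict inequality happens when F is divisible by Z (lost terms).


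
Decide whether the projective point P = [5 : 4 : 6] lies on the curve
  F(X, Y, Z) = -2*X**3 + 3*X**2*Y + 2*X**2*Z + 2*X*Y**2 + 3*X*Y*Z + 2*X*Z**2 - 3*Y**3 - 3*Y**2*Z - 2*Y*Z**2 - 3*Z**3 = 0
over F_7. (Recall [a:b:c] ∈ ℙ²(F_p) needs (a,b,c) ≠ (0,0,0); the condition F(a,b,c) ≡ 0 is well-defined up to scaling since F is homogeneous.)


F(5,4,6) ≡ 3 (mod 7); P is NOT on the curve.

Evaluate F(5, 4, 6) term-by-term (mod 7).
  -2*X**3 ↦ -2·125·1·1 = -250
  3*X**2*Y ↦ 3·25·4·1 = 300
  2*X**2*Z ↦ 2·25·1·6 = 300
  2*X*Y**2 ↦ 2·5·16·1 = 160
  3*X*Y*Z ↦ 3·5·4·6 = 360
  2*X*Z**2 ↦ 2·5·1·36 = 360
  -3*Y**3 ↦ -3·1·64·1 = -192
  -3*Y**2*Z ↦ -3·1·16·6 = -288
  -2*Y*Z**2 ↦ -2·1·4·36 = -288
  -3*Z**3 ↦ -3·1·1·216 = -648
Sum: F(5, 4, 6) = (-250) + (300) + (300) + (160) + (360) + (360) + (-192) + (-288) + (-288) + (-648) = -186.
Reducing mod 7: -186 ≡ 3 (mod 7).
Since F(a, b, c) ≡ 3 ≠ 0 (mod 7), P does NOT lie on the curve.


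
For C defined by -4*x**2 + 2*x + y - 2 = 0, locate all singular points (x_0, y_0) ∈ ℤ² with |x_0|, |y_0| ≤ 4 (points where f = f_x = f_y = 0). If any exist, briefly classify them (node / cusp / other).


No singular points in the scanned grid; C is smooth there.

Compute partial derivatives:
  f_x = 2 - 8*x.
  f_y = 1.
f_y = 1 is a nonzero constant, so f_y never vanishes: no point (x, y) can satisfy f = f_x = f_y = 0. In particular no (x, y) ∈ {−4, ..., 4}² is singular; the curve is smooth.


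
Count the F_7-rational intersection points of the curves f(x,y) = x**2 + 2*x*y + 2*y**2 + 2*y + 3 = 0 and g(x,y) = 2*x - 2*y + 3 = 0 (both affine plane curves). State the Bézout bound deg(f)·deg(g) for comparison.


Common zeros: {(0, 5), (2, 0)}; count = 2; Bézout bound = 2.

deg(f) = 2, deg(g) = 1, so Bézout bound = 2.
Scan x ∈ F_7. For each x, list the y ∈ F_7 with f(x, y) ≡ 0 and those with g(x, y) ≡ 0 (mod 7); the common zeros in that column are the intersection.
  x = 0: f ≡ 0 at y ∈ {1, 5}; g ≡ 0 at y ∈ {5}; common: {5}.
  x = 1: f ≡ 0 at y ∈ ∅; g ≡ 0 at y ∈ {6}; common: ∅.
  x = 2: f ≡ 0 at y ∈ {0, 4}; g ≡ 0 at y ∈ {0}; common: {0}.
  x = 3: f ≡ 0 at y ∈ ∅; g ≡ 0 at y ∈ {1}; common: ∅.
  x = 4: f ≡ 0 at y ∈ {4, 5}; g ≡ 0 at y ∈ {2}; common: ∅.
  x = 5: f ≡ 0 at y ∈ {0, 1}; g ≡ 0 at y ∈ {3}; common: ∅.
  x = 6: f ≡ 0 at y ∈ ∅; g ≡ 0 at y ∈ {4}; common: ∅.
Collecting: common zeros = {(0, 5), (2, 0)}, so the count is 2.
Comparison with the Bézout bound: 2 ≤ 2 = deg(f)·deg(g), as expected for curves with no common component (the bound is attained).


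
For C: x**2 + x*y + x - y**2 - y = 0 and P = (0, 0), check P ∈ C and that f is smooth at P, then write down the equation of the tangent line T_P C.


Tangent line at P: x - y = 0.

Step 1: f(0, 0) = 0, so P lies on C.
Step 2: partial derivatives
  f_x(x, y) = 2*x + y + 1, f_y(x, y) = x - 2*y - 1.
  f_x(P) = 1, f_y(P) = -1 (gradient nonzero, so P is smooth).
Step 3: tangent line at P: 1·(x − 0) + -1·(y − 0) = 0.
Expanding: x - y = 0.


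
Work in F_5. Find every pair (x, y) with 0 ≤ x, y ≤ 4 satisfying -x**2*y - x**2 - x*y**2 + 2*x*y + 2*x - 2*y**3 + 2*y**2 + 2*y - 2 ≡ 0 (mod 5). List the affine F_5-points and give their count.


Affine F_5-points: {(0, 1), (0, 4), (2, 3), (3, 0), (4, 0), (4, 1), (4, 3)}; count = 7.

For each of the 25 pairs (x, y) ∈ F_5², evaluate f(x, y) mod 5. Record the zeros.
  x = 0: [0↦3, 1↦0, 2↦4, 3↦3, 4↦0]  zeros at y ∈ {1, 4}
  x = 1: [0↦4, 1↦1, 2↦3, 3↦3, 4↦4]  zeros at y ∈ ∅
  x = 2: [0↦3, 1↦3, 2↦1, 3↦0, 4↦3]  zeros at y ∈ {3}
  x = 3: [0↦0, 1↦1, 2↦3, 3↦4, 4↦2]  zeros at y ∈ {0}
  x = 4: [0↦0, 1↦0, 2↦4, 3↦0, 4↦1]  zeros at y ∈ {0, 1, 3}
Collecting zeros: affine points = {(0, 1), (0, 4), (2, 3), (3, 0), (4, 0), (4, 1), (4, 3)}.
Total count |C(F_5)_aff| = 7.


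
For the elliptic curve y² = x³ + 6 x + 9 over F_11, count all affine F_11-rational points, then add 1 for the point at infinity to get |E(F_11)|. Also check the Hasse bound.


Affine points = {(0, 3), (0, 8), (1, 4), (1, 7), (4, 3), (4, 8), (7, 3), (7, 8), (9, 0)}; affine count = 9; |E(F_11)| = 10.

Discriminant check: Δ ∝ 4a³ + 27b² = 4·6³ + 27·9² = 4·216 + 27·81 ≡ 4 (mod 11). Nonzero ⇒ E is nonsingular.
For each x ∈ F_11, compute rhs = x³ + 6·x + 9 mod 11, then count y ∈ F_11 with y² ≡ rhs.
  x = 0: rhs = 9, matching y values: 3, 8 (2 points).
  x = 1: rhs = 5, matching y values: 4, 7 (2 points).
  x = 2: rhs = 7, matching y values: none (0 points).
  x = 3: rhs = 10, matching y values: none (0 points).
  x = 4: rhs = 9, matching y values: 3, 8 (2 points).
  x = 5: rhs = 10, matching y values: none (0 points).
  x = 6: rhs = 8, matching y values: none (0 points).
  x = 7: rhs = 9, matching y values: 3, 8 (2 points).
  x = 8: rhs = 8, matching y values: none (0 points).
  x = 9: rhs = 0, matching y values: 0 (1 points).
  x = 10: rhs = 2, matching y values: none (0 points).
Total affine count: 9.
Full point count |E(F_11)| = 9 + 1 = 10.
Hasse bound: |10 − (11+1)| = |-2| = 2 ≤ 2√11 ≈ 6.6332 ✓.


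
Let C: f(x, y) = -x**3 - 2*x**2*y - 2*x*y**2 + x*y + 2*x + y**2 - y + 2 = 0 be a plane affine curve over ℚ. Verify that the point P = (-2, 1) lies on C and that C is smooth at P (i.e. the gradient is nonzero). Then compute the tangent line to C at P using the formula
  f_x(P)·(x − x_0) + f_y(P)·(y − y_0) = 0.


Tangent line at P: -3*x - y - 5 = 0.

Step 1: f(-2, 1) = 0, so P lies on C.
Step 2: partial derivatives
  f_x(x, y) = -3*x**2 - 4*x*y - 2*y**2 + y + 2, f_y(x, y) = -2*x**2 - 4*x*y + x + 2*y - 1.
  f_x(P) = -3, f_y(P) = -1 (gradient nonzero, so P is smooth).
Step 3: tangent line at P: -3·(x − -2) + -1·(y − 1) = 0.
Expanding: -3*x - y - 5 = 0.


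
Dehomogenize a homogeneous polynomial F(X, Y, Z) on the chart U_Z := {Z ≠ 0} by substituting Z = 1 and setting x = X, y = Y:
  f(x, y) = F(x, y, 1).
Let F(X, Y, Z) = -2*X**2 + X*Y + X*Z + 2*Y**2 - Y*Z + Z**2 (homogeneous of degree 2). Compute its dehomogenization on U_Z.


f(x, y) = -2*x**2 + x*y + x + 2*y**2 - y + 1

On U_Z we set Z = 1. Each monomial c·X^i·Y^j·Z^k in F becomes c·x^i·y^j·1^k = c·x^i·y^j.
Substituting Z = 1: F(X, Y, 1) = -2*x**2 + x*y + x + 2*y**2 - y + 1.
Note: deg(f) ≤ deg(F) = 2; strict inequality happens when F is divisible by Z (lost terms).


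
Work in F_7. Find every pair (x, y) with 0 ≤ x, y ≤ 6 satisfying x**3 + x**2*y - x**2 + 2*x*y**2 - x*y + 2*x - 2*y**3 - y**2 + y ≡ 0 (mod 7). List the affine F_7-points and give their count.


Affine F_7-points: {(0, 0), (0, 4), (0, 6), (3, 2), (4, 0), (5, 4), (6, 4)}; count = 7.

For each of the 49 pairs (x, y) ∈ F_7², evaluate f(x, y) mod 7. Record the zeros.
  x = 0: [0↦0, 1↦5, 2↦3, 3↦3, 4↦0, 5↦3, 6↦0]  zeros at y ∈ {0, 4, 6}
  x = 1: [0↦2, 1↦2, 2↦6, 3↦2, 4↦6, 5↦6, 6↦4]  zeros at y ∈ ∅
  x = 2: [0↦1, 1↦5, 2↦3, 3↦4, 4↦3, 5↦2, 6↦3]  zeros at y ∈ ∅
  x = 3: [0↦3, 1↦6, 2↦0, 3↦1, 4↦4, 5↦4, 6↦3]  zeros at y ∈ {2}
  x = 4: [0↦0, 1↦4, 2↦3, 3↦6, 4↦1, 5↦4, 6↦3]  zeros at y ∈ {0}
  x = 5: [0↦5, 1↦5, 2↦4, 3↦4, 4↦0, 5↦1, 6↦2]  zeros at y ∈ {4}
  x = 6: [0↦3, 1↦1, 2↦2, 3↦1, 4↦0, 5↦1, 6↦6]  zeros at y ∈ {4}
Collecting zeros: affine points = {(0, 0), (0, 4), (0, 6), (3, 2), (4, 0), (5, 4), (6, 4)}.
Total count |C(F_7)_aff| = 7.


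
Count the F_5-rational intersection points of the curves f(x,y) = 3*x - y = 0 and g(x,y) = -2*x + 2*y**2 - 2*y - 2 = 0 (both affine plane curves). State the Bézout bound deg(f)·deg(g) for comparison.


Common zeros: ∅; count = 0; Bézout bound = 2.

deg(f) = 1, deg(g) = 2, so Bézout bound = 2.
Scan x ∈ F_5. For each x, list the y ∈ F_5 with f(x, y) ≡ 0 and those with g(x, y) ≡ 0 (mod 5); the common zeros in that column are the intersection.
  x = 0: f ≡ 0 at y ∈ {0}; g ≡ 0 at y ∈ {3}; common: ∅.
  x = 1: f ≡ 0 at y ∈ {3}; g ≡ 0 at y ∈ {2, 4}; common: ∅.
  x = 2: f ≡ 0 at y ∈ {1}; g ≡ 0 at y ∈ ∅; common: ∅.
  x = 3: f ≡ 0 at y ∈ {4}; g ≡ 0 at y ∈ ∅; common: ∅.
  x = 4: f ≡ 0 at y ∈ {2}; g ≡ 0 at y ∈ {0, 1}; common: ∅.
Collecting: common zeros = ∅, so the count is 0.
Comparison with the Bézout bound: 0 ≤ 2 = deg(f)·deg(g), as expected for curves with no common component (the affine F_5-count falls short of the bound because intersections may lie at infinity, over extension fields, or carry multiplicity).


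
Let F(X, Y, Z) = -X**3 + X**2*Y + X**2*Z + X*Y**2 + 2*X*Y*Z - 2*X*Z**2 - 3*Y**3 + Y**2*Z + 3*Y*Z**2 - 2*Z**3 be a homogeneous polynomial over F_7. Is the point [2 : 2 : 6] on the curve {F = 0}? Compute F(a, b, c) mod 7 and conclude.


F(2,2,6) ≡ 0 (mod 7); P is on the curve.

Evaluate F(2, 2, 6) term-by-term (mod 7).
  -X**3 ↦ -1·8·1·1 = -8
  X**2*Y ↦ 1·4·2·1 = 8
  X**2*Z ↦ 1·4·1·6 = 24
  X*Y**2 ↦ 1·2·4·1 = 8
  2*X*Y*Z ↦ 2·2·2·6 = 48
  -2*X*Z**2 ↦ -2·2·1·36 = -144
  -3*Y**3 ↦ -3·1·8·1 = -24
  Y**2*Z ↦ 1·1·4·6 = 24
  3*Y*Z**2 ↦ 3·1·2·36 = 216
  -2*Z**3 ↦ -2·1·1·216 = -432
Sum: F(2, 2, 6) = (-8) + (8) + (24) + (8) + (48) + (-144) + (-24) + (24) + (216) + (-432) = -280.
Reducing mod 7: -280 ≡ 0 (mod 7).
Since F(a, b, c) ≡ 0 (mod 7), P lies on the curve.


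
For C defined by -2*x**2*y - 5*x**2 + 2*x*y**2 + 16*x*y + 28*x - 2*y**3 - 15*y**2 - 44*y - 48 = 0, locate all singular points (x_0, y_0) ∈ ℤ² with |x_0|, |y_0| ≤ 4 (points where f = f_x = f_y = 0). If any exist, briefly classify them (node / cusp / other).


Singular points: {(2, -2)}; classification: node.

Compute partial derivatives:
  f_x = -4*x*y - 10*x + 2*y**2 + 16*y + 28.
  f_y = -2*x**2 + 4*x*y + 16*x - 6*y**2 - 30*y - 44.
Scan x_0 ∈ {−4, ..., 4}. For each x_0, f_y(x_0, y) is a polynomial in y; find its integer roots y ∈ {−4, ..., 4}, then test f_x and f at those candidates.
  x = -4: f_y(-4, y) = -6*y**2 - 46*y - 140; no integer root y with |y| ≤ 4.
  x = -3: f_y(-3, y) = -6*y**2 - 42*y - 110; no integer root y with |y| ≤ 4.
  x = -2: f_y(-2, y) = -6*y**2 - 38*y - 84; no integer root y with |y| ≤ 4.
  x = -1: f_y(-1, y) = -6*y**2 - 34*y - 62; no integer root y with |y| ≤ 4.
  x = 0: f_y(0, y) = -6*y**2 - 30*y - 44; no integer root y with |y| ≤ 4.
  x = 1: f_y(1, y) = -6*y**2 - 26*y - 30; no integer root y with |y| ≤ 4.
  x = 2: f_y(2, y) = -6*y**2 - 22*y - 20; vanishes at y ∈ {-2}. (2, -2): f_x = 0, f = 0 — SINGULAR.
  x = 3: f_y(3, y) = -6*y**2 - 18*y - 14; no integer root y with |y| ≤ 4.
  x = 4: f_y(4, y) = -6*y**2 - 14*y - 12; no integer root y with |y| ≤ 4.
Only singular point on the grid: (2, -2).
Classify: substitute x = 2 + u, y = -2 + v and expand: f = -2*u**2*v - u**2 + 2*u*v**2 - 2*v**3 + v**2.
No constant or linear terms (consistent with a singular point). Quadratic part: -u**2 + v**2. Cubic part: -2*u**2*v + 2*u*v**2 - 2*v**3.
The quadratic part v**2 - u**2 = (v − u)(v + u) splits into two distinct linear factors, so there are two distinct tangent lines y − -2 = ±(x − 2) — this is a node (ordinary double point).
Classification: node.


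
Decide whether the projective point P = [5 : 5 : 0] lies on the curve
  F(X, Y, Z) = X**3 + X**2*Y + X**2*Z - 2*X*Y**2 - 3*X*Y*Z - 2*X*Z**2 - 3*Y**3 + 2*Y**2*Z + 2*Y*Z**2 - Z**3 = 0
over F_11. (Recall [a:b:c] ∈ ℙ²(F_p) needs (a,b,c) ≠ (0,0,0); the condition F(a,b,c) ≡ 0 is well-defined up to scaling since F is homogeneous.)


F(5,5,0) ≡ 10 (mod 11); P is NOT on the curve.

Evaluate F(5, 5, 0) term-by-term (mod 11).
  X**3 ↦ 1·125·1·1 = 125
  X**2*Y ↦ 1·25·5·1 = 125
  X**2*Z ↦ 1·25·1·0 = 0
  -2*X*Y**2 ↦ -2·5·25·1 = -250
  -3*X*Y*Z ↦ -3·5·5·0 = 0
  -2*X*Z**2 ↦ -2·5·1·0 = 0
  -3*Y**3 ↦ -3·1·125·1 = -375
  2*Y**2*Z ↦ 2·1·25·0 = 0
  2*Y*Z**2 ↦ 2·1·5·0 = 0
  -Z**3 ↦ -1·1·1·0 = 0
Sum: F(5, 5, 0) = (125) + (125) + (0) + (-250) + (0) + (0) + (-375) + (0) + (0) + (0) = -375.
Reducing mod 11: -375 ≡ 10 (mod 11).
Since F(a, b, c) ≡ 10 ≠ 0 (mod 11), P does NOT lie on the curve.


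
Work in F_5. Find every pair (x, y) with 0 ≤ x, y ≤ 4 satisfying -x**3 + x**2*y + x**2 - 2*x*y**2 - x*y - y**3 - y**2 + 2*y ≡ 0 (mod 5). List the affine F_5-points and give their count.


Affine F_5-points: {(0, 0), (0, 1), (0, 3), (1, 0), (4, 4)}; count = 5.

For each of the 25 pairs (x, y) ∈ F_5², evaluate f(x, y) mod 5. Record the zeros.
  x = 0: [0↦0, 1↦0, 2↦2, 3↦0, 4↦3]  zeros at y ∈ {0, 1, 3}
  x = 1: [0↦0, 1↦3, 2↦4, 3↦2, 4↦1]  zeros at y ∈ {0}
  x = 2: [0↦1, 1↦4, 2↦1, 3↦1, 4↦3]  zeros at y ∈ ∅
  x = 3: [0↦2, 1↦2, 2↦2, 3↦1, 4↦3]  zeros at y ∈ ∅
  x = 4: [0↦2, 1↦1, 2↦1, 3↦1, 4↦0]  zeros at y ∈ {4}
Collecting zeros: affine points = {(0, 0), (0, 1), (0, 3), (1, 0), (4, 4)}.
Total count |C(F_5)_aff| = 5.


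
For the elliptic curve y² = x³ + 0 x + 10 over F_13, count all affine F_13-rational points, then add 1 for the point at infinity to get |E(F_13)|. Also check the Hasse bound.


Affine points = {(0, 6), (0, 7), (4, 3), (4, 10), (10, 3), (10, 10), (12, 3), (12, 10)}; affine count = 8; |E(F_13)| = 9.

Discriminant check: Δ ∝ 4a³ + 27b² = 4·0³ + 27·10² = 4·0 + 27·100 ≡ 9 (mod 13). Nonzero ⇒ E is nonsingular.
For each x ∈ F_13, compute rhs = x³ + 0·x + 10 mod 13, then count y ∈ F_13 with y² ≡ rhs.
  x = 0: rhs = 10, matching y values: 6, 7 (2 points).
  x = 1: rhs = 11, matching y values: none (0 points).
  x = 2: rhs = 5, matching y values: none (0 points).
  x = 3: rhs = 11, matching y values: none (0 points).
  x = 4: rhs = 9, matching y values: 3, 10 (2 points).
  x = 5: rhs = 5, matching y values: none (0 points).
  x = 6: rhs = 5, matching y values: none (0 points).
  x = 7: rhs = 2, matching y values: none (0 points).
  x = 8: rhs = 2, matching y values: none (0 points).
  x = 9: rhs = 11, matching y values: none (0 points).
  x = 10: rhs = 9, matching y values: 3, 10 (2 points).
  x = 11: rhs = 2, matching y values: none (0 points).
  x = 12: rhs = 9, matching y values: 3, 10 (2 points).
Total affine count: 8.
Full point count |E(F_13)| = 8 + 1 = 9.
Hasse bound: |9 − (13+1)| = |-5| = 5 ≤ 2√13 ≈ 7.2111 ✓.


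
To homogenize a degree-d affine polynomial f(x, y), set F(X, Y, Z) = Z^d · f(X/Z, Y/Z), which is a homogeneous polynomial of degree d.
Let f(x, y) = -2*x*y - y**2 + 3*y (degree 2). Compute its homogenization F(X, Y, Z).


F(X, Y, Z) = -2*X*Y - Y**2 + 3*Y*Z

deg(f) = 2.
Substitute x = X/Z, y = Y/Z into f, then multiply by Z^2.
  monomial -2·x^1·y^1 ↦ -2·X^1·Y^1·Z^0.
  monomial -1·x^0·y^2 ↦ -1·X^0·Y^2·Z^0.
  monomial 3·x^0·y^1 ↦ 3·X^0·Y^1·Z^1.
Collecting: F(X, Y, Z) = -2*X*Y - Y**2 + 3*Y*Z.


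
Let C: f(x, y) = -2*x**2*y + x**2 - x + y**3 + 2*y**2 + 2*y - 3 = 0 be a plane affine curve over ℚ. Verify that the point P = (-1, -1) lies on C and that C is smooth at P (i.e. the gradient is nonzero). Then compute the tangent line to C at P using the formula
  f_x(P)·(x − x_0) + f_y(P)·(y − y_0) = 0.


Tangent line at P: -7*x - y - 8 = 0.

Step 1: f(-1, -1) = 0, so P lies on C.
Step 2: partial derivatives
  f_x(x, y) = -4*x*y + 2*x - 1, f_y(x, y) = -2*x**2 + 3*y**2 + 4*y + 2.
  f_x(P) = -7, f_y(P) = -1 (gradient nonzero, so P is smooth).
Step 3: tangent line at P: -7·(x − -1) + -1·(y − -1) = 0.
Expanding: -7*x - y - 8 = 0.


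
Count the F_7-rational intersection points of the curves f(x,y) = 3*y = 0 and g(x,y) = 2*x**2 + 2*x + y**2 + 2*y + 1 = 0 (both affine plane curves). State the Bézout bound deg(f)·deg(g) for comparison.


Common zeros: ∅; count = 0; Bézout bound = 2.

deg(f) = 1, deg(g) = 2, so Bézout bound = 2.
Scan x ∈ F_7. For each x, list the y ∈ F_7 with f(x, y) ≡ 0 and those with g(x, y) ≡ 0 (mod 7); the common zeros in that column are the intersection.
  x = 0: f ≡ 0 at y ∈ {0}; g ≡ 0 at y ∈ {6}; common: ∅.
  x = 1: f ≡ 0 at y ∈ {0}; g ≡ 0 at y ∈ ∅; common: ∅.
  x = 2: f ≡ 0 at y ∈ {0}; g ≡ 0 at y ∈ {2, 3}; common: ∅.
  x = 3: f ≡ 0 at y ∈ {0}; g ≡ 0 at y ∈ {1, 4}; common: ∅.
  x = 4: f ≡ 0 at y ∈ {0}; g ≡ 0 at y ∈ {2, 3}; common: ∅.
  x = 5: f ≡ 0 at y ∈ {0}; g ≡ 0 at y ∈ ∅; common: ∅.
  x = 6: f ≡ 0 at y ∈ {0}; g ≡ 0 at y ∈ {6}; common: ∅.
Collecting: common zeros = ∅, so the count is 0.
Comparison with the Bézout bound: 0 ≤ 2 = deg(f)·deg(g), as expected for curves with no common component (the affine F_7-count falls short of the bound because intersections may lie at infinity, over extension fields, or carry multiplicity).


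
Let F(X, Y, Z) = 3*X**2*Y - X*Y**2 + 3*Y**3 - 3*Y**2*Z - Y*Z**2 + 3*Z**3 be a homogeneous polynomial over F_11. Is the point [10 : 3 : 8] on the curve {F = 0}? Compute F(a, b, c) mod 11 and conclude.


F(10,3,8) ≡ 6 (mod 11); P is NOT on the curve.

Evaluate F(10, 3, 8) term-by-term (mod 11).
  3*X**2*Y ↦ 3·100·3·1 = 900
  -X*Y**2 ↦ -1·10·9·1 = -90
  3*Y**3 ↦ 3·1·27·1 = 81
  -3*Y**2*Z ↦ -3·1·9·8 = -216
  -Y*Z**2 ↦ -1·1·3·64 = -192
  3*Z**3 ↦ 3·1·1·512 = 1536
Sum: F(10, 3, 8) = (900) + (-90) + (81) + (-216) + (-192) + (1536) = 2019.
Reducing mod 11: 2019 ≡ 6 (mod 11).
Since F(a, b, c) ≡ 6 ≠ 0 (mod 11), P does NOT lie on the curve.


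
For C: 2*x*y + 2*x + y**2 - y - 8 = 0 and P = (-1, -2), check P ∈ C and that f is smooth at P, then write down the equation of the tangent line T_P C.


Tangent line at P: -2*x - 7*y - 16 = 0.

Step 1: f(-1, -2) = 0, so P lies on C.
Step 2: partial derivatives
  f_x(x, y) = 2*y + 2, f_y(x, y) = 2*x + 2*y - 1.
  f_x(P) = -2, f_y(P) = -7 (gradient nonzero, so P is smooth).
Step 3: tangent line at P: -2·(x − -1) + -7·(y − -2) = 0.
Expanding: -2*x - 7*y - 16 = 0.


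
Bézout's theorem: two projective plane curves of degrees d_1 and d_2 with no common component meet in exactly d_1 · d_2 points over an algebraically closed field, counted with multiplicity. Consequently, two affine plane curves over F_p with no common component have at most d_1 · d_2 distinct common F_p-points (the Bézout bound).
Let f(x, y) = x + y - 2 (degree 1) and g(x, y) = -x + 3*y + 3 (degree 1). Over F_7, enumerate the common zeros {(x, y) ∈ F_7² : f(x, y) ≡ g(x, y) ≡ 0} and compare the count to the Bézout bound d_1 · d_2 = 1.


Common zeros: {(4, 5)}; count = 1; Bézout bound = 1.

deg(f) = 1, deg(g) = 1, so Bézout bound = 1.
Scan x ∈ F_7. For each x, list the y ∈ F_7 with f(x, y) ≡ 0 and those with g(x, y) ≡ 0 (mod 7); the common zeros in that column are the intersection.
  x = 0: f ≡ 0 at y ∈ {2}; g ≡ 0 at y ∈ {6}; common: ∅.
  x = 1: f ≡ 0 at y ∈ {1}; g ≡ 0 at y ∈ {4}; common: ∅.
  x = 2: f ≡ 0 at y ∈ {0}; g ≡ 0 at y ∈ {2}; common: ∅.
  x = 3: f ≡ 0 at y ∈ {6}; g ≡ 0 at y ∈ {0}; common: ∅.
  x = 4: f ≡ 0 at y ∈ {5}; g ≡ 0 at y ∈ {5}; common: {5}.
  x = 5: f ≡ 0 at y ∈ {4}; g ≡ 0 at y ∈ {3}; common: ∅.
  x = 6: f ≡ 0 at y ∈ {3}; g ≡ 0 at y ∈ {1}; common: ∅.
Collecting: common zeros = {(4, 5)}, so the count is 1.
Comparison with the Bézout bound: 1 ≤ 1 = deg(f)·deg(g), as expected for curves with no common component (the bound is attained).


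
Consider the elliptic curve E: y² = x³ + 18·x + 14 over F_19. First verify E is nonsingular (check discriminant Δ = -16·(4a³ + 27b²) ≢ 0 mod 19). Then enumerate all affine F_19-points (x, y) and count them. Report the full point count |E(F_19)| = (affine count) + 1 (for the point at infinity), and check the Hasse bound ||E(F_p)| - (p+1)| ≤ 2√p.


Affine points = {(2, 1), (2, 18), (3, 0), (4, 6), (4, 13), (5, 1), (5, 18), (8, 9), (8, 10), (10, 4), (10, 15), (11, 2), (11, 17), (12, 1), (12, 18), (15, 7), (15, 12), (16, 3), (16, 16)}; affine count = 19; |E(F_19)| = 20.

Discriminant check: Δ ∝ 4a³ + 27b² = 4·18³ + 27·14² = 4·5832 + 27·196 ≡ 6 (mod 19). Nonzero ⇒ E is nonsingular.
For each x ∈ F_19, compute rhs = x³ + 18·x + 14 mod 19, then count y ∈ F_19 with y² ≡ rhs.
  x = 0: rhs = 14, matching y values: none (0 points).
  x = 1: rhs = 14, matching y values: none (0 points).
  x = 2: rhs = 1, matching y values: 1, 18 (2 points).
  x = 3: rhs = 0, matching y values: 0 (1 points).
  x = 4: rhs = 17, matching y values: 6, 13 (2 points).
  x = 5: rhs = 1, matching y values: 1, 18 (2 points).
  x = 6: rhs = 15, matching y values: none (0 points).
  x = 7: rhs = 8, matching y values: none (0 points).
  x = 8: rhs = 5, matching y values: 9, 10 (2 points).
  x = 9: rhs = 12, matching y values: none (0 points).
  x = 10: rhs = 16, matching y values: 4, 15 (2 points).
  x = 11: rhs = 4, matching y values: 2, 17 (2 points).
  x = 12: rhs = 1, matching y values: 1, 18 (2 points).
  x = 13: rhs = 13, matching y values: none (0 points).
  x = 14: rhs = 8, matching y values: none (0 points).
  x = 15: rhs = 11, matching y values: 7, 12 (2 points).
  x = 16: rhs = 9, matching y values: 3, 16 (2 points).
  x = 17: rhs = 8, matching y values: none (0 points).
  x = 18: rhs = 14, matching y values: none (0 points).
Total affine count: 19.
Full point count |E(F_19)| = 19 + 1 = 20.
Hasse bound: |20 − (19+1)| = |0| = 0 ≤ 2√19 ≈ 8.7178 ✓.


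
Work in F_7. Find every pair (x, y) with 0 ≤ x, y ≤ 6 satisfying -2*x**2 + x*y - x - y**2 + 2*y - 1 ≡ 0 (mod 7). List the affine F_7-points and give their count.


Affine F_7-points: {(0, 1), (1, 5), (2, 2), (3, 6), (4, 3), (5, 0), (6, 4)}; count = 7.

For each of the 49 pairs (x, y) ∈ F_7², evaluate f(x, y) mod 7. Record the zeros.
  x = 0: [0↦6, 1↦0, 2↦6, 3↦3, 4↦5, 5↦5, 6↦3]  zeros at y ∈ {1}
  x = 1: [0↦3, 1↦5, 2↦5, 3↦3, 4↦6, 5↦0, 6↦6]  zeros at y ∈ {5}
  x = 2: [0↦3, 1↦6, 2↦0, 3↦6, 4↦3, 5↦5, 6↦5]  zeros at y ∈ {2}
  x = 3: [0↦6, 1↦3, 2↦5, 3↦5, 4↦3, 5↦6, 6↦0]  zeros at y ∈ {6}
  x = 4: [0↦5, 1↦3, 2↦6, 3↦0, 4↦6, 5↦3, 6↦5]  zeros at y ∈ {3}
  x = 5: [0↦0, 1↦6, 2↦3, 3↦5, 4↦5, 5↦3, 6↦6]  zeros at y ∈ {0}
  x = 6: [0↦5, 1↦5, 2↦3, 3↦6, 4↦0, 5↦6, 6↦3]  zeros at y ∈ {4}
Collecting zeros: affine points = {(0, 1), (1, 5), (2, 2), (3, 6), (4, 3), (5, 0), (6, 4)}.
Total count |C(F_7)_aff| = 7.


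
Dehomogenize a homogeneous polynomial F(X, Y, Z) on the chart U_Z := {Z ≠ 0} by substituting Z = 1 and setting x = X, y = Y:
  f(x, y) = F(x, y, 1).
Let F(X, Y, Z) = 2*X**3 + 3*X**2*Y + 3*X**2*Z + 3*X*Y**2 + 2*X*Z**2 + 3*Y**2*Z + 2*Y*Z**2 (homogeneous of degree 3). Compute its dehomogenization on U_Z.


f(x, y) = 2*x**3 + 3*x**2*y + 3*x**2 + 3*x*y**2 + 2*x + 3*y**2 + 2*y

On U_Z we set Z = 1. Each monomial c·X^i·Y^j·Z^k in F becomes c·x^i·y^j·1^k = c·x^i·y^j.
Substituting Z = 1: F(X, Y, 1) = 2*x**3 + 3*x**2*y + 3*x**2 + 3*x*y**2 + 2*x + 3*y**2 + 2*y.
Note: deg(f) ≤ deg(F) = 3; strict inequality happens when F is divisible by Z (lost terms).


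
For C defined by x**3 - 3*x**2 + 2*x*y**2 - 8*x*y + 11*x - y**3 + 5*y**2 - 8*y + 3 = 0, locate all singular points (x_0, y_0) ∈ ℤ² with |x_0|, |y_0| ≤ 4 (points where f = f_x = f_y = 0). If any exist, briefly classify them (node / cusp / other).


Singular points: {(1, 2)}; classification: cusp.

Compute partial derivatives:
  f_x = 3*x**2 - 6*x + 2*y**2 - 8*y + 11.
  f_y = 4*x*y - 8*x - 3*y**2 + 10*y - 8.
Scan x_0 ∈ {−4, ..., 4}. For each x_0, f_y(x_0, y) is a polynomial in y; find its integer roots y ∈ {−4, ..., 4}, then test f_x and f at those candidates.
  x = -4: f_y(-4, y) = -3*y**2 - 6*y + 24; vanishes at y ∈ {-4, 2}. (-4, -4): f_x = 147 ≠ 0; (-4, 2): f_x = 75 ≠ 0.
  x = -3: f_y(-3, y) = -3*y**2 - 2*y + 16; vanishes at y ∈ {2}. (-3, 2): f_x = 48 ≠ 0.
  x = -2: f_y(-2, y) = -3*y**2 + 2*y + 8; vanishes at y ∈ {2}. (-2, 2): f_x = 27 ≠ 0.
  x = -1: f_y(-1, y) = -3*y**2 + 6*y; vanishes at y ∈ {0, 2}. (-1, 0): f_x = 20 ≠ 0; (-1, 2): f_x = 12 ≠ 0.
  x = 0: f_y(0, y) = -3*y**2 + 10*y - 8; vanishes at y ∈ {2}. (0, 2): f_x = 3 ≠ 0.
  x = 1: f_y(1, y) = -3*y**2 + 14*y - 16; vanishes at y ∈ {2}. (1, 2): f_x = 0, f = 0 — SINGULAR.
  x = 2: f_y(2, y) = -3*y**2 + 18*y - 24; vanishes at y ∈ {2, 4}. (2, 2): f_x = 3 ≠ 0; (2, 4): f_x = 11 ≠ 0.
  x = 3: f_y(3, y) = -3*y**2 + 22*y - 32; vanishes at y ∈ {2}. (3, 2): f_x = 12 ≠ 0.
  x = 4: f_y(4, y) = -3*y**2 + 26*y - 40; vanishes at y ∈ {2}. (4, 2): f_x = 27 ≠ 0.
Only singular point on the grid: (1, 2).
Classify: substitute x = 1 + u, y = 2 + v and expand: f = u**3 + 2*u*v**2 - v**3 + v**2.
No constant or linear terms (consistent with a singular point). Quadratic part: v**2. Cubic part: u**3 + 2*u*v**2 - v**3.
The quadratic part v**2 is a perfect square, so there is a single (double) tangent line v = 0, i.e. y = 2. Restricting the cubic part to that line (v = 0) leaves u**3 ≠ 0, so f is not divisible by v and the branch is v² ≈ -u**3 to lowest order — this is a cusp.
Classification: cusp.


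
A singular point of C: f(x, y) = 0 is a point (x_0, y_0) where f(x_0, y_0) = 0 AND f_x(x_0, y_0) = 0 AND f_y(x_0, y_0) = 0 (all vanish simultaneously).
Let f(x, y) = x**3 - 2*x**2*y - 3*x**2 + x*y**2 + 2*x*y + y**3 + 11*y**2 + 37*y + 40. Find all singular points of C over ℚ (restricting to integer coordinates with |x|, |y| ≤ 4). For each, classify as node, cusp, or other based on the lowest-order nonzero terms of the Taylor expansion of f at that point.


Singular points: {(-1, -3)}; classification: cusp.

Compute partial derivatives:
  f_x = 3*x**2 - 4*x*y - 6*x + y**2 + 2*y.
  f_y = -2*x**2 + 2*x*y + 2*x + 3*y**2 + 22*y + 37.
Scan x_0 ∈ {−4, ..., 4}. For each x_0, f_y(x_0, y) is a polynomial in y; find its integer roots y ∈ {−4, ..., 4}, then test f_x and f at those candidates.
  x = -4: f_y(-4, y) = 3*y**2 + 14*y - 3; no integer root y with |y| ≤ 4.
  x = -3: f_y(-3, y) = 3*y**2 + 16*y + 13; vanishes at y ∈ {-1}. (-3, -1): f_x = 32 ≠ 0.
  x = -2: f_y(-2, y) = 3*y**2 + 18*y + 25; no integer root y with |y| ≤ 4.
  x = -1: f_y(-1, y) = 3*y**2 + 20*y + 33; vanishes at y ∈ {-3}. (-1, -3): f_x = 0, f = 0 — SINGULAR.
  x = 0: f_y(0, y) = 3*y**2 + 22*y + 37; no integer root y with |y| ≤ 4.
  x = 1: f_y(1, y) = 3*y**2 + 24*y + 37; no integer root y with |y| ≤ 4.
  x = 2: f_y(2, y) = 3*y**2 + 26*y + 33; no integer root y with |y| ≤ 4.
  x = 3: f_y(3, y) = 3*y**2 + 28*y + 25; vanishes at y ∈ {-1}. (3, -1): f_x = 20 ≠ 0.
  x = 4: f_y(4, y) = 3*y**2 + 30*y + 13; no integer root y with |y| ≤ 4.
Only singular point on the grid: (-1, -3).
Classify: substitute x = -1 + u, y = -3 + v and expand: f = u**3 - 2*u**2*v + u*v**2 + v**3 + v**2.
No constant or linear terms (consistent with a singular point). Quadratic part: v**2. Cubic part: u**3 - 2*u**2*v + u*v**2 + v**3.
The quadratic part v**2 is a perfect square, so there is a single (double) tangent line v = 0, i.e. y = -3. Restricting the cubic part to that line (v = 0) leaves u**3 ≠ 0, so f is not divisible by v and the branch is v² ≈ -u**3 to lowest order — this is a cusp.
Classification: cusp.


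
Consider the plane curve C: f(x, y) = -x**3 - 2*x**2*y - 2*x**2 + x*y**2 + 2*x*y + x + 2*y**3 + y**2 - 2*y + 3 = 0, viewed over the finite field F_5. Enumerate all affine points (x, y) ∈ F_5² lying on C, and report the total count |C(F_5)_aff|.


Affine F_5-points: {(0, 3), (2, 2), (3, 2), (4, 2), (4, 4)}; count = 5.

For each of the 25 pairs (x, y) ∈ F_5², evaluate f(x, y) mod 5. Record the zeros.
  x = 0: [0↦3, 1↦4, 2↦4, 3↦0, 4↦4]  zeros at y ∈ {3}
  x = 1: [0↦1, 1↦3, 2↦1, 3↦2, 4↦3]  zeros at y ∈ ∅
  x = 2: [0↦4, 1↦3, 2↦0, 3↦2, 4↦1]  zeros at y ∈ {2}
  x = 3: [0↦1, 1↦3, 2↦0, 3↦4, 4↦2]  zeros at y ∈ {2}
  x = 4: [0↦1, 1↦2, 2↦0, 3↦2, 4↦0]  zeros at y ∈ {2, 4}
Collecting zeros: affine points = {(0, 3), (2, 2), (3, 2), (4, 2), (4, 4)}.
Total count |C(F_5)_aff| = 5.


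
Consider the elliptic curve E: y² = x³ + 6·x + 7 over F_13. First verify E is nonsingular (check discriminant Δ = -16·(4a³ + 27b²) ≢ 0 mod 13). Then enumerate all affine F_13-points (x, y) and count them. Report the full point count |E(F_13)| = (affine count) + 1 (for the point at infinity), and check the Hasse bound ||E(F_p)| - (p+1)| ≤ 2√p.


Affine points = {(1, 1), (1, 12), (2, 1), (2, 12), (3, 0), (4, 2), (4, 11), (6, 5), (6, 8), (9, 6), (9, 7), (10, 1), (10, 12), (11, 0), (12, 0)}; affine count = 15; |E(F_13)| = 16.

Discriminant check: Δ ∝ 4a³ + 27b² = 4·6³ + 27·7² = 4·216 + 27·49 ≡ 3 (mod 13). Nonzero ⇒ E is nonsingular.
For each x ∈ F_13, compute rhs = x³ + 6·x + 7 mod 13, then count y ∈ F_13 with y² ≡ rhs.
  x = 0: rhs = 7, matching y values: none (0 points).
  x = 1: rhs = 1, matching y values: 1, 12 (2 points).
  x = 2: rhs = 1, matching y values: 1, 12 (2 points).
  x = 3: rhs = 0, matching y values: 0 (1 points).
  x = 4: rhs = 4, matching y values: 2, 11 (2 points).
  x = 5: rhs = 6, matching y values: none (0 points).
  x = 6: rhs = 12, matching y values: 5, 8 (2 points).
  x = 7: rhs = 2, matching y values: none (0 points).
  x = 8: rhs = 8, matching y values: none (0 points).
  x = 9: rhs = 10, matching y values: 6, 7 (2 points).
  x = 10: rhs = 1, matching y values: 1, 12 (2 points).
  x = 11: rhs = 0, matching y values: 0 (1 points).
  x = 12: rhs = 0, matching y values: 0 (1 points).
Total affine count: 15.
Full point count |E(F_13)| = 15 + 1 = 16.
Hasse bound: |16 − (13+1)| = |2| = 2 ≤ 2√13 ≈ 7.2111 ✓.


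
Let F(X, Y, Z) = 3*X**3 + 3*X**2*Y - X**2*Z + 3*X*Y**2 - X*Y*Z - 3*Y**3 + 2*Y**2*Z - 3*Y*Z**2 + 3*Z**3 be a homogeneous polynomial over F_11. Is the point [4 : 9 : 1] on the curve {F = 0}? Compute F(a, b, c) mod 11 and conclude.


F(4,9,1) ≡ 1 (mod 11); P is NOT on the curve.

Evaluate F(4, 9, 1) term-by-term (mod 11).
  3*X**3 ↦ 3·64·1·1 = 192
  3*X**2*Y ↦ 3·16·9·1 = 432
  -X**2*Z ↦ -1·16·1·1 = -16
  3*X*Y**2 ↦ 3·4·81·1 = 972
  -X*Y*Z ↦ -1·4·9·1 = -36
  -3*Y**3 ↦ -3·1·729·1 = -2187
  2*Y**2*Z ↦ 2·1·81·1 = 162
  -3*Y*Z**2 ↦ -3·1·9·1 = -27
  3*Z**3 ↦ 3·1·1·1 = 3
Sum: F(4, 9, 1) = (192) + (432) + (-16) + (972) + (-36) + (-2187) + (162) + (-27) + (3) = -505.
Reducing mod 11: -505 ≡ 1 (mod 11).
Since F(a, b, c) ≡ 1 ≠ 0 (mod 11), P does NOT lie on the curve.


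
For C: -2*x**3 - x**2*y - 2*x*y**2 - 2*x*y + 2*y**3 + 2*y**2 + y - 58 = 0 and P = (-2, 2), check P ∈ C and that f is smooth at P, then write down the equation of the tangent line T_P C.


Tangent line at P: -28*x + 49*y - 154 = 0.

Step 1: f(-2, 2) = 0, so P lies on C.
Step 2: partial derivatives
  f_x(x, y) = -6*x**2 - 2*x*y - 2*y**2 - 2*y, f_y(x, y) = -x**2 - 4*x*y - 2*x + 6*y**2 + 4*y + 1.
  f_x(P) = -28, f_y(P) = 49 (gradient nonzero, so P is smooth).
Step 3: tangent line at P: -28·(x − -2) + 49·(y − 2) = 0.
Expanding: -28*x + 49*y - 154 = 0.


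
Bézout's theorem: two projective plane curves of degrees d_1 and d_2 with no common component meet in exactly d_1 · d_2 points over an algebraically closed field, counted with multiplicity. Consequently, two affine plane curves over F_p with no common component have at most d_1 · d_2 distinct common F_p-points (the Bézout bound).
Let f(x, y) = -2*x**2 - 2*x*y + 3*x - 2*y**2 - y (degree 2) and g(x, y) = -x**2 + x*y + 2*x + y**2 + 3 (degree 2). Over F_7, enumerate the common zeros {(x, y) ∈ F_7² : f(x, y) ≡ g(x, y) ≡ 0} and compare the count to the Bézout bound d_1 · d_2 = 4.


Common zeros: ∅; count = 0; Bézout bound = 4.

deg(f) = 2, deg(g) = 2, so Bézout bound = 4.
Scan x ∈ F_7. For each x, list the y ∈ F_7 with f(x, y) ≡ 0 and those with g(x, y) ≡ 0 (mod 7); the common zeros in that column are the intersection.
  x = 0: f ≡ 0 at y ∈ {0, 3}; g ≡ 0 at y ∈ {2, 5}; common: ∅.
  x = 1: f ≡ 0 at y ∈ ∅; g ≡ 0 at y ∈ ∅; common: ∅.
  x = 2: f ≡ 0 at y ∈ {3, 5}; g ≡ 0 at y ∈ ∅; common: ∅.
  x = 3: f ≡ 0 at y ∈ ∅; g ≡ 0 at y ∈ {0, 4}; common: ∅.
  x = 4: f ≡ 0 at y ∈ ∅; g ≡ 0 at y ∈ {1, 2}; common: ∅.
  x = 5: f ≡ 0 at y ∈ {0, 5}; g ≡ 0 at y ∈ ∅; common: ∅.
  x = 6: f ≡ 0 at y ∈ ∅; g ≡ 0 at y ∈ {0, 1}; common: ∅.
Collecting: common zeros = ∅, so the count is 0.
Comparison with the Bézout bound: 0 ≤ 4 = deg(f)·deg(g), as expected for curves with no common component (the affine F_7-count falls short of the bound because intersections may lie at infinity, over extension fields, or carry multiplicity).
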